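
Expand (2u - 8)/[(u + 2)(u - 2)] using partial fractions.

At u=-2: A = (2·(-2) - 8)/(-2 - 2) = 3. At u=2: B = (2·2 - 8)/(2 + 2) = -1
Result: 3/(u + 2) - 1/(u - 2)


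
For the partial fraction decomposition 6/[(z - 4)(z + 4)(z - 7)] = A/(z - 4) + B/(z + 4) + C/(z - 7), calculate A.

Cover-up at z = 4: A = 6/[(4 + 4)(4 - 7)] = 6/[(8)(-3)] = -6/24 = -1/4


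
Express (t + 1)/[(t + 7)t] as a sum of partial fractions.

At t=-7: P = (1·(-7) + 1)/(-7 - 0) = 6/7. At t=0: Q = (1·0 + 1)/(0 + 7) = 1/7
Result: (6/7)/(t + 7) + (1/7)/t


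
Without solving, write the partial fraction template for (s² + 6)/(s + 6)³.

Repeated linear factor (power 3): α/(s + 6) + β/(s + 6)² + γ/(s + 6)³


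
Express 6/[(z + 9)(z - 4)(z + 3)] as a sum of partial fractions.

Using cover-up method: A = 1/13, B = 6/91, C = -1/7
Result: (1/13)/(z + 9) + (6/91)/(z - 4) - (1/7)/(z + 3)


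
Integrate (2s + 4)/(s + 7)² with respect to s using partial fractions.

Decompose: α = 2, β = 2·(-7) + 4 = -10, so (2s + 4)/(s + 7)² = 2/(s + 7) - 10/(s + 7)². Integrate: ∫ α/(s + 7) ds = 2 ln|(s + 7)|; ∫ β/(s + 7)² ds = 10/(s + 7). Sum: 2 ln|(s + 7)| + 10/(s + 7) + C


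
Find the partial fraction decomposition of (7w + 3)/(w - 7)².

(7w + 3) = P(w - 7) + Q. At w = 7: Q = 7·7 + 3 = 52. Coeff of w: P = 7
Result: 7/(w - 7) + 52/(w - 7)²


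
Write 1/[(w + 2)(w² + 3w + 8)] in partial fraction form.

Cover-up at w = -2: A = 1/((-2)² + 3·(-2) + 8) = 1/6. Then B = -A = -1/6, C = -A·(3 - 2) = -1/6
Result: (1/6)/(w + 2) - ((1/6)w + 1/6)/(w² + 3w + 8)


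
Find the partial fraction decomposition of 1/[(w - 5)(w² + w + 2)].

Cover-up at w = 5: A = 1/(5² + 1·5 + 2) = 1/32. Then B = -A = -1/32, C = -A·(1 + 5) = -3/16
Result: (1/32)/(w - 5) - ((1/32)w + 3/16)/(w² + w + 2)


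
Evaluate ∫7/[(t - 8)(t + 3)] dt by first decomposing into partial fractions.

Decompose: 7/[(t - 8)(t + 3)] = (7/11)/(t - 8) - (7/11)/(t + 3). Integrate each term: (7/11) ln|(t - 8)| - (7/11) ln|(t + 3)| + C


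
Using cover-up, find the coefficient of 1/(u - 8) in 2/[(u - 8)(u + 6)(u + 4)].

Cover (u - 8), set u=8: 2/[(8 + 6)(8 + 4)] = 1/84


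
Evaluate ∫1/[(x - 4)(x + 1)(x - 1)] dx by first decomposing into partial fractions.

Cover-up: A = 1/15, B = 1/10, C = -1/6. Decomposition: (1/15)/(x - 4) + (1/10)/(x + 1) - (1/6)/(x - 1). Integrate each term: (1/15) ln|(x - 4)| + (1/10) ln|(x + 1)| - (1/6) ln|(x - 1)| + C


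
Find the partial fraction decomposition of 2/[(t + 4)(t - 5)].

2/(t + 4)(t - 5) = P/(t + 4) + Q/(t - 5). P = 2/(-4 - 5) = -2/9, Q = 2/(5 + 4) = 2/9
Result: (-2/9)/(t + 4) + (2/9)/(t - 5)


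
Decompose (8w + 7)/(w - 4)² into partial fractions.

(8w + 7) = A(w - 4) + B. At w = 4: B = 8·4 + 7 = 39. Coeff of w: A = 8
Result: 8/(w - 4) + 39/(w - 4)²


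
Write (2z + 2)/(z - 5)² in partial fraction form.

(2z + 2) = P(z - 5) + Q. At z = 5: Q = 2·5 + 2 = 12. Coeff of z: P = 2
Result: 2/(z - 5) + 12/(z - 5)²


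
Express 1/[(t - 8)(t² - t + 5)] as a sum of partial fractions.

Cover-up at t = 8: A = 1/(8² - 1·8 + 5) = 1/61. Then B = -A = -1/61, C = -A·(-1 + 8) = -7/61
Result: (1/61)/(t - 8) - ((1/61)t + 7/61)/(t² - t + 5)


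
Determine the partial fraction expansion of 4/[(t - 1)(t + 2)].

4/(t - 1)(t + 2) = A/(t - 1) + B/(t + 2). A = 4/(1 + 2) = 4/3, B = 4/(-2 - 1) = -4/3
Result: (4/3)/(t - 1) - (4/3)/(t + 2)


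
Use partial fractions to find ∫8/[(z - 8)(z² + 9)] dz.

Cover-up at z=8: A = 8/(8²+9) = 8/73. Coeff matching: B = -8/73, C = -64/73. Decomposition: (8/73)/(z - 8) - ((8/73)z + 64/73)/(z² + 9). Integrate: linear → ln, quadratic → (1/2)ln + arctan: (8/73) ln|(z - 8)| - (4/73) ln(z² + 9) - (64/219) arctan(z/3) + C


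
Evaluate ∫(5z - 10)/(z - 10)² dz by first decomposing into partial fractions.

Decompose: P = 5, Q = 5·10 - 10 = 40, so (5z - 10)/(z - 10)² = 5/(z - 10) + 40/(z - 10)². Integrate: ∫ P/(z - 10) dz = 5 ln|(z - 10)|; ∫ Q/(z - 10)² dz = -40/(z - 10). Sum: 5 ln|(z - 10)| - 40/(z - 10) + C


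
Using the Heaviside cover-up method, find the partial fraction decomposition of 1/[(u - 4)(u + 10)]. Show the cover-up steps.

Cover (u - 4): set u=4, get A = 1/(4 + 10) = 1/14. Cover (u + 10): set u=-10, get B = 1/(-10 - 4) = -1/14.
Result: (1/14)/(u - 4) - (1/14)/(u + 10)


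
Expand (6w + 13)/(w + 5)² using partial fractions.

(6w + 13) = P(w + 5) + Q. At w = -5: Q = 6·(-5) + 13 = -17. Coeff of w: P = 6
Result: 6/(w + 5) - 17/(w + 5)²


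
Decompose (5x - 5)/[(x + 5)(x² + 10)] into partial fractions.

At x=-5: α = (5·(-5) - 5)/((-5)² + 10) = -6/7. β = -α = 6/7, γ = 5 - (-5)·α = 5/7
Result: (-6/7)/(x + 5) + ((6/7)x + 5/7)/(x² + 10)


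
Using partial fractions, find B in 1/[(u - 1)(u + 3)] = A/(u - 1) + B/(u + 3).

Cover-up at u = -3: B = 1/(-3 - 1) = -1/4


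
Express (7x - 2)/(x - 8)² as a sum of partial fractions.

(7x - 2) = P(x - 8) + Q. At x = 8: Q = 7·8 - 2 = 54. Coeff of x: P = 7
Result: 7/(x - 8) + 54/(x - 8)²


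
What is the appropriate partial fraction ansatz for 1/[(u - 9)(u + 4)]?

Distinct linear factors: α/(u - 9) + β/(u + 4)


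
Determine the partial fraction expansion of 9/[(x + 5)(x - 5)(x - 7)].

Using cover-up method: α = 3/40, β = -9/20, γ = 3/8
Result: (3/40)/(x + 5) - (9/20)/(x - 5) + (3/8)/(x - 7)


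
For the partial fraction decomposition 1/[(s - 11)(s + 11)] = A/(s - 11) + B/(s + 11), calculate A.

Cover-up at s = 11: A = 1/(11 + 11) = 1/22


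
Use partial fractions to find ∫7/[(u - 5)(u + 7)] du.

Decompose: 7/[(u - 5)(u + 7)] = (7/12)/(u - 5) - (7/12)/(u + 7). Integrate each term: (7/12) ln|(u - 5)| - (7/12) ln|(u + 7)| + C


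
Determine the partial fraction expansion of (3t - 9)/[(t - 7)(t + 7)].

At t=7: A = (3·7 - 9)/(7 + 7) = 6/7. At t=-7: B = (3·(-7) - 9)/(-7 - 7) = 15/7
Result: (6/7)/(t - 7) + (15/7)/(t + 7)


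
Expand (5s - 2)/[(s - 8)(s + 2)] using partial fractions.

At s=8: A = (5·8 - 2)/(8 + 2) = 19/5. At s=-2: B = (5·(-2) - 2)/(-2 - 8) = 6/5
Result: (19/5)/(s - 8) + (6/5)/(s + 2)


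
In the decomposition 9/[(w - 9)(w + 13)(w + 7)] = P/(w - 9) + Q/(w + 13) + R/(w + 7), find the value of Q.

Cover-up at w = -13: Q = 9/[(-13 - 9)(-13 + 7)] = 9/[(-22)(-6)] = 9/132 = 3/44


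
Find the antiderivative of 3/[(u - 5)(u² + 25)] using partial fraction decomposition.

Cover-up at u=5: α = 3/(5²+25) = 3/50. Coeff matching: β = -3/50, γ = -3/10. Decomposition: (3/50)/(u - 5) - ((3/50)u + 3/10)/(u² + 25). Integrate: linear → ln, quadratic → (1/2)ln + arctan: (3/50) ln|(u - 5)| - (3/100) ln(u² + 25) - (3/50) arctan(u/5) + C


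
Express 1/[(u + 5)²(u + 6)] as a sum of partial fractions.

Cover-up at u=-6: C = 1/(-6 + 5)² = 1. Cover-up at u=-5: B = 1/(-5 + 6) = 1. Comparing u² coeff: A = -C = -1
Result: -1/(u + 5) + 1/(u + 5)² + 1/(u + 6)


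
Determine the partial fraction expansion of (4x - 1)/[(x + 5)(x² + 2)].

At x=-5: P = (4·(-5) - 1)/((-5)² + 2) = -7/9. Q = -P = 7/9, R = 4 - (-5)·P = 1/9
Result: (-7/9)/(x + 5) + ((7/9)x + 1/9)/(x² + 2)


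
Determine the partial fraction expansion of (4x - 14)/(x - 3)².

(4x - 14) = A(x - 3) + B. At x = 3: B = 4·3 - 14 = -2. Coeff of x: A = 4
Result: 4/(x - 3) - 2/(x - 3)²


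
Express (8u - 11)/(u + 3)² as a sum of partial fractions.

(8u - 11) = P(u + 3) + Q. At u = -3: Q = 8·(-3) - 11 = -35. Coeff of u: P = 8
Result: 8/(u + 3) - 35/(u + 3)²


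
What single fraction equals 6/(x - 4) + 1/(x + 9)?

Common denominator (x - 4)(x + 9). Numerator: 6(x + 9) + 1(x - 4) = (6x + 54) + (x - 4) = 7x + 50
Result: (7x + 50)/[(x - 4)(x + 9)]


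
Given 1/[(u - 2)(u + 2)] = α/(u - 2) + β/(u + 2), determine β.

Cover-up at u = -2: β = 1/(-2 - 2) = -1/4


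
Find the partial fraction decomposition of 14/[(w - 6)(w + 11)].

14/(w - 6)(w + 11) = P/(w - 6) + Q/(w + 11). P = 14/(6 + 11) = 14/17, Q = 14/(-11 - 6) = -14/17
Result: (14/17)/(w - 6) - (14/17)/(w + 11)


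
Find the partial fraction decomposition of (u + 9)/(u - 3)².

(u + 9) = α(u - 3) + β. At u = 3: β = 1·3 + 9 = 12. Coeff of u: α = 1
Result: 1/(u - 3) + 12/(u - 3)²


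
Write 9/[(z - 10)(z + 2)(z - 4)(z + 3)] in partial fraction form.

Using Heaviside cover-up: (1/104)/(z - 10) + (1/8)/(z + 2) - (1/28)/(z - 4) - (9/91)/(z + 3)


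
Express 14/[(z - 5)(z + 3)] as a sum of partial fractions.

14/(z - 5)(z + 3) = P/(z - 5) + Q/(z + 3). P = 14/(5 + 3) = 7/4, Q = 14/(-3 - 5) = -7/4
Result: (7/4)/(z - 5) - (7/4)/(z + 3)


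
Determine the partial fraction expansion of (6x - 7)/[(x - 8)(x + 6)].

At x=8: A = (6·8 - 7)/(8 + 6) = 41/14. At x=-6: B = (6·(-6) - 7)/(-6 - 8) = 43/14
Result: (41/14)/(x - 8) + (43/14)/(x + 6)


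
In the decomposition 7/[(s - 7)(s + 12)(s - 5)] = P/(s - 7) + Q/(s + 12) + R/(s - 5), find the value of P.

Cover-up at s = 7: P = 7/[(7 + 12)(7 - 5)] = 7/[(19)(2)] = 7/38


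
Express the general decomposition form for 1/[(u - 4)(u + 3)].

Distinct linear factors: A/(u - 4) + B/(u + 3)


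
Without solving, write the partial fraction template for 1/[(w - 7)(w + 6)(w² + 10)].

Two linear + quadratic: P/(w - 7) + Q/(w + 6) + (Rw + S)/(w² + 10)


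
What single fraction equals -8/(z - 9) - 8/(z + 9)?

Common denominator (z - 9)(z + 9). Numerator: -8(z + 9) - 8(z - 9) = (-8z - 72) - (8z - 72) = -16z
Result: (-16z)/[(z - 9)(z + 9)]


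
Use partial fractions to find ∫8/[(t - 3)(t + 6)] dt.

Decompose: 8/[(t - 3)(t + 6)] = (8/9)/(t - 3) - (8/9)/(t + 6). Integrate each term: (8/9) ln|(t - 3)| - (8/9) ln|(t + 6)| + C


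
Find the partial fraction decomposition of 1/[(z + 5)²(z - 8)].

Cover-up at z=8: C = 1/(8 + 5)² = 1/169. Cover-up at z=-5: B = 1/(-5 - 8) = -1/13. Comparing z² coeff: A = -C = -1/169
Result: (-1/169)/(z + 5) - (1/13)/(z + 5)² + (1/169)/(z - 8)


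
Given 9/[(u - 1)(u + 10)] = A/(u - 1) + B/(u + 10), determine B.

Cover-up at u = -10: B = 9/(-10 - 1) = -9/11


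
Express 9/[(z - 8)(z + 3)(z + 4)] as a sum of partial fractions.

Using cover-up method: P = 3/44, Q = -9/11, R = 3/4
Result: (3/44)/(z - 8) - (9/11)/(z + 3) + (3/4)/(z + 4)


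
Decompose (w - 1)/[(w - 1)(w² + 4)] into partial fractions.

At w=1: α = (1·1 - 1)/(1² + 4) = 0. β = -α = 0, γ = 1 - 1·α = 1
Result: (1)/(w² + 4)


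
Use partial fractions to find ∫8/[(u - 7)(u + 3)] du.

Decompose: 8/[(u - 7)(u + 3)] = (4/5)/(u - 7) - (4/5)/(u + 3). Integrate each term: (4/5) ln|(u - 7)| - (4/5) ln|(u + 3)| + C


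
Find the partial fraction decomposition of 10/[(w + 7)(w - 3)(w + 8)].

Using cover-up method: α = -1, β = 1/11, γ = 10/11
Result: -1/(w + 7) + (1/11)/(w - 3) + (10/11)/(w + 8)


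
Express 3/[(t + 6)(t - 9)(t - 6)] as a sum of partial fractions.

Using cover-up method: A = 1/60, B = 1/15, C = -1/12
Result: (1/60)/(t + 6) + (1/15)/(t - 9) - (1/12)/(t - 6)


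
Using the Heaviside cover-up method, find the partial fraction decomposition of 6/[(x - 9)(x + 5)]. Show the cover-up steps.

Cover (x - 9): set x=9, get α = 6/(9 + 5) = 3/7. Cover (x + 5): set x=-5, get β = 6/(-5 - 9) = -3/7.
Result: (3/7)/(x - 9) - (3/7)/(x + 5)


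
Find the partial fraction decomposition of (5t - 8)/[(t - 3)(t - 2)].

At t=3: A = (5·3 - 8)/(3 - 2) = 7. At t=2: B = (5·2 - 8)/(2 - 3) = -2
Result: 7/(t - 3) - 2/(t - 2)


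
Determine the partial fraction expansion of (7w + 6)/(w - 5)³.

(7w + 6) = A(w - 5)² + B(w - 5) + C. At w = 5: C = 7·5 + 6 = 41. Coefficients: A = 0, B = 7
Result: 7/(w - 5)² + 41/(w - 5)³


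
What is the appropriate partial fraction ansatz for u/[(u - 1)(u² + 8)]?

Linear + irreducible quadratic: P/(u - 1) + (Qu + R)/(u² + 8)


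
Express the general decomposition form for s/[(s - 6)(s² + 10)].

Linear + irreducible quadratic: A/(s - 6) + (Bs + C)/(s² + 10)


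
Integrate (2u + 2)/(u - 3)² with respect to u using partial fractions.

Decompose: P = 2, Q = 2·3 + 2 = 8, so (2u + 2)/(u - 3)² = 2/(u - 3) + 8/(u - 3)². Integrate: ∫ P/(u - 3) du = 2 ln|(u - 3)|; ∫ Q/(u - 3)² du = -8/(u - 3). Sum: 2 ln|(u - 3)| - 8/(u - 3) + C


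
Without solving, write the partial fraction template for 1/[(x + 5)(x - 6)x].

Three distinct linear factors: α/(x + 5) + β/(x - 6) + γ/x


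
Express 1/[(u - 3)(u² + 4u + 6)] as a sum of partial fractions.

Cover-up at u = 3: A = 1/(3² + 4·3 + 6) = 1/27. Then B = -A = -1/27, C = -A·(4 + 3) = -7/27
Result: (1/27)/(u - 3) - ((1/27)u + 7/27)/(u² + 4u + 6)


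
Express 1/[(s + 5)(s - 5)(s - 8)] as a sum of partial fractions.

Using cover-up method: P = 1/130, Q = -1/30, R = 1/39
Result: (1/130)/(s + 5) - (1/30)/(s - 5) + (1/39)/(s - 8)


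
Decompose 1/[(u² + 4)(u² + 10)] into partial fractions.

Coefficient matching gives A = C = 0, B = 1/(10-4) = 1/6, D = -B = -1/6
Result: (1/6)/(u² + 4) - (1/6)/(u² + 10)


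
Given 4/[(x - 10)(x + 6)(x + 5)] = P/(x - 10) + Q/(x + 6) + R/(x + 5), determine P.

Cover-up at x = 10: P = 4/[(10 + 6)(10 + 5)] = 4/[(16)(15)] = 4/240 = 1/60


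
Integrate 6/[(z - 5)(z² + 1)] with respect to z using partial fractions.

Cover-up at z=5: A = 6/(5²+1) = 3/13. Coeff matching: B = -3/13, C = -15/13. Decomposition: (3/13)/(z - 5) - ((3/13)z + 15/13)/(z² + 1). Integrate: linear → ln, quadratic → (1/2)ln + arctan: (3/13) ln|(z - 5)| - (3/26) ln(z² + 1) - (15/13) arctan(z) + C


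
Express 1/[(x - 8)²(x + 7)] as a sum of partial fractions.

Cover-up at x=-7: γ = 1/(-7 - 8)² = 1/225. Cover-up at x=8: β = 1/(8 + 7) = 1/15. Comparing x² coeff: α = -γ = -1/225
Result: (-1/225)/(x - 8) + (1/15)/(x - 8)² + (1/225)/(x + 7)


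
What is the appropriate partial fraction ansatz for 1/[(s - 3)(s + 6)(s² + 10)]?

Two linear + quadratic: P/(s - 3) + Q/(s + 6) + (Rs + S)/(s² + 10)


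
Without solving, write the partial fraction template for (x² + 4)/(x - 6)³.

Repeated linear factor (power 3): A/(x - 6) + B/(x - 6)² + C/(x - 6)³


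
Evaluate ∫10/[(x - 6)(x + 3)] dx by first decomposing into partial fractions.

Decompose: 10/[(x - 6)(x + 3)] = (10/9)/(x - 6) - (10/9)/(x + 3). Integrate each term: (10/9) ln|(x - 6)| - (10/9) ln|(x + 3)| + C


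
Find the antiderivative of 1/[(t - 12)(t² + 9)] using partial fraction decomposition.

Cover-up at t=12: P = 1/(12²+9) = 1/153. Coeff matching: Q = -1/153, R = -4/51. Decomposition: (1/153)/(t - 12) - ((1/153)t + 4/51)/(t² + 9). Integrate: linear → ln, quadratic → (1/2)ln + arctan: (1/153) ln|(t - 12)| - (1/306) ln(t² + 9) - (4/153) arctan(t/3) + C


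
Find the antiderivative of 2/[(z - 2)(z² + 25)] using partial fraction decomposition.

Cover-up at z=2: α = 2/(2²+25) = 2/29. Coeff matching: β = -2/29, γ = -4/29. Decomposition: (2/29)/(z - 2) - ((2/29)z + 4/29)/(z² + 25). Integrate: linear → ln, quadratic → (1/2)ln + arctan: (2/29) ln|(z - 2)| - (1/29) ln(z² + 25) - (4/145) arctan(z/5) + C


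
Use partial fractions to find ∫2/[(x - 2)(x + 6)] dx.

Decompose: 2/[(x - 2)(x + 6)] = (1/4)/(x - 2) - (1/4)/(x + 6). Integrate each term: (1/4) ln|(x - 2)| - (1/4) ln|(x + 6)| + C


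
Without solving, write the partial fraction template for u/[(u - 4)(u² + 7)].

Linear + irreducible quadratic: A/(u - 4) + (Bu + C)/(u² + 7)


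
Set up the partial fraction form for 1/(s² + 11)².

Repeated quadratic factor: (αs + β)/(s² + 11) + (γs + δ)/(s² + 11)²


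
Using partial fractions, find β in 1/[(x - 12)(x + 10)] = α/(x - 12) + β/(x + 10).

Cover-up at x = -10: β = 1/(-10 - 12) = -1/22


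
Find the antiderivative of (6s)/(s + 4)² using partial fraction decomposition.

Decompose: α = 6, β = 6·(-4) + 0 = -24, so (6s)/(s + 4)² = 6/(s + 4) - 24/(s + 4)². Integrate: ∫ α/(s + 4) ds = 6 ln|(s + 4)|; ∫ β/(s + 4)² ds = 24/(s + 4). Sum: 6 ln|(s + 4)| + 24/(s + 4) + C


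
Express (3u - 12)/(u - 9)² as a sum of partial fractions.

(3u - 12) = α(u - 9) + β. At u = 9: β = 3·9 - 12 = 15. Coeff of u: α = 3
Result: 3/(u - 9) + 15/(u - 9)²


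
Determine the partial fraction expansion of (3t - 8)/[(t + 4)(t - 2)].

At t=-4: α = (3·(-4) - 8)/(-4 - 2) = 10/3. At t=2: β = (3·2 - 8)/(2 + 4) = -1/3
Result: (10/3)/(t + 4) - (1/3)/(t - 2)


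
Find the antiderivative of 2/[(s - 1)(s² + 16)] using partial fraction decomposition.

Cover-up at s=1: P = 2/(1²+16) = 2/17. Coeff matching: Q = -2/17, R = -2/17. Decomposition: (2/17)/(s - 1) - ((2/17)s + 2/17)/(s² + 16). Integrate: linear → ln, quadratic → (1/2)ln + arctan: (2/17) ln|(s - 1)| - (1/17) ln(s² + 16) - (1/34) arctan(s/4) + C


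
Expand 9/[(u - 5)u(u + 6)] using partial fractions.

Using cover-up method: α = 9/55, β = -3/10, γ = 3/22
Result: (9/55)/(u - 5) - (3/10)/u + (3/22)/(u + 6)


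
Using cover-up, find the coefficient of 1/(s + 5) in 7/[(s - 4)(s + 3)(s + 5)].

Cover (s + 5), set s=-5: 7/[(-5 - 4)(-5 + 3)] = 7/18


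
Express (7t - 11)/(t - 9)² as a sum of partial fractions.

(7t - 11) = P(t - 9) + Q. At t = 9: Q = 7·9 - 11 = 52. Coeff of t: P = 7
Result: 7/(t - 9) + 52/(t - 9)²


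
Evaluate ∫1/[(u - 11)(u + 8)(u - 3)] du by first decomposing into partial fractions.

Cover-up: P = 1/152, Q = 1/209, R = -1/88. Decomposition: (1/152)/(u - 11) + (1/209)/(u + 8) - (1/88)/(u - 3). Integrate each term: (1/152) ln|(u - 11)| + (1/209) ln|(u + 8)| - (1/88) ln|(u - 3)| + C


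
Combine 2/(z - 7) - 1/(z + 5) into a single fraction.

Common denominator (z - 7)(z + 5). Numerator: 2(z + 5) - 1(z - 7) = (2z + 10) - (z - 7) = z + 17
Result: (z + 17)/[(z - 7)(z + 5)]


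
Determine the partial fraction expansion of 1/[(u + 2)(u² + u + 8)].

Cover-up at u = -2: P = 1/((-2)² + 1·(-2) + 8) = 1/10. Then Q = -P = -1/10, R = -P·(1 - 2) = 1/10
Result: (1/10)/(u + 2) - ((1/10)u - 1/10)/(u² + u + 8)


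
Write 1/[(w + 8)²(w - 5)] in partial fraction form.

Cover-up at w=5: R = 1/(5 + 8)² = 1/169. Cover-up at w=-8: Q = 1/(-8 - 5) = -1/13. Comparing w² coeff: P = -R = -1/169
Result: (-1/169)/(w + 8) - (1/13)/(w + 8)² + (1/169)/(w - 5)


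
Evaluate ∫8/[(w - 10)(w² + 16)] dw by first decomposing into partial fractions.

Cover-up at w=10: α = 8/(10²+16) = 2/29. Coeff matching: β = -2/29, γ = -20/29. Decomposition: (2/29)/(w - 10) - ((2/29)w + 20/29)/(w² + 16). Integrate: linear → ln, quadratic → (1/2)ln + arctan: (2/29) ln|(w - 10)| - (1/29) ln(w² + 16) - (5/29) arctan(w/4) + C


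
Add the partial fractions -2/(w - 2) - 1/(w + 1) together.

Common denominator (w - 2)(w + 1). Numerator: -2(w + 1) - 1(w - 2) = (-2w - 2) - (w - 2) = -3w
Result: (-3w)/[(w - 2)(w + 1)]


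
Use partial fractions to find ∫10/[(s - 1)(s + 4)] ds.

Decompose: 10/[(s - 1)(s + 4)] = 2/(s - 1) - 2/(s + 4). Integrate each term: 2 ln|(s - 1)| - 2 ln|(s + 4)| + C


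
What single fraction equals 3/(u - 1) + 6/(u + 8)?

Common denominator (u - 1)(u + 8). Numerator: 3(u + 8) + 6(u - 1) = (3u + 24) + (6u - 6) = 9u + 18
Result: (9u + 18)/[(u - 1)(u + 8)]


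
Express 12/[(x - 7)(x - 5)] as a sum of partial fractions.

12/(x - 7)(x - 5) = A/(x - 7) + B/(x - 5). A = 12/(7 - 5) = 6, B = 12/(5 - 7) = -6
Result: 6/(x - 7) - 6/(x - 5)


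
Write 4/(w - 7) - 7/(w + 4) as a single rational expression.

Common denominator (w - 7)(w + 4). Numerator: 4(w + 4) - 7(w - 7) = (4w + 16) - (7w - 49) = -3w + 65
Result: (-3w + 65)/[(w - 7)(w + 4)]


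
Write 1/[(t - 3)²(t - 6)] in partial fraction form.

Cover-up at t=6: γ = 1/(6 - 3)² = 1/9. Cover-up at t=3: β = 1/(3 - 6) = -1/3. Comparing t² coeff: α = -γ = -1/9
Result: (-1/9)/(t - 3) - (1/3)/(t - 3)² + (1/9)/(t - 6)


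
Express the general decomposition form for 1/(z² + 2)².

Repeated quadratic factor: (Pz + Q)/(z² + 2) + (Rz + S)/(z² + 2)²


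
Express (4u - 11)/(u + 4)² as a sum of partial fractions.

(4u - 11) = A(u + 4) + B. At u = -4: B = 4·(-4) - 11 = -27. Coeff of u: A = 4
Result: 4/(u + 4) - 27/(u + 4)²


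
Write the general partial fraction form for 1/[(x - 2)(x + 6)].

Distinct linear factors: P/(x - 2) + Q/(x + 6)


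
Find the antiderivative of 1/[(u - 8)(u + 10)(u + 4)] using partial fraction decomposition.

Cover-up: P = 1/216, Q = 1/108, R = -1/72. Decomposition: (1/216)/(u - 8) + (1/108)/(u + 10) - (1/72)/(u + 4). Integrate each term: (1/216) ln|(u - 8)| + (1/108) ln|(u + 10)| - (1/72) ln|(u + 4)| + C


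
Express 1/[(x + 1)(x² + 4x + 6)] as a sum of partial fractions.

Cover-up at x = -1: α = 1/((-1)² + 4·(-1) + 6) = 1/3. Then β = -α = -1/3, γ = -α·(4 - 1) = -1
Result: (1/3)/(x + 1) - ((1/3)x + 1)/(x² + 4x + 6)


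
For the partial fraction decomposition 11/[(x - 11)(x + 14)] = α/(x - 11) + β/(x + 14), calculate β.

Cover-up at x = -14: β = 11/(-14 - 11) = -11/25


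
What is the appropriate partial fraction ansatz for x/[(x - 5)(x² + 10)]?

Linear + irreducible quadratic: α/(x - 5) + (βx + γ)/(x² + 10)


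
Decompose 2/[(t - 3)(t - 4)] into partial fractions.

2/(t - 3)(t - 4) = A/(t - 3) + B/(t - 4). A = 2/(3 - 4) = -2, B = 2/(4 - 3) = 2
Result: -2/(t - 3) + 2/(t - 4)


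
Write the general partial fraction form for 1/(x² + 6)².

Repeated quadratic factor: (Px + Q)/(x² + 6) + (Rx + S)/(x² + 6)²


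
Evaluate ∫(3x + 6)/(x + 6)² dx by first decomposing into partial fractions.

Decompose: P = 3, Q = 3·(-6) + 6 = -12, so (3x + 6)/(x + 6)² = 3/(x + 6) - 12/(x + 6)². Integrate: ∫ P/(x + 6) dx = 3 ln|(x + 6)|; ∫ Q/(x + 6)² dx = 12/(x + 6). Sum: 3 ln|(x + 6)| + 12/(x + 6) + C


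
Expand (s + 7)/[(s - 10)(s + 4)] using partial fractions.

At s=10: P = (1·10 + 7)/(10 + 4) = 17/14. At s=-4: Q = (1·(-4) + 7)/(-4 - 10) = -3/14
Result: (17/14)/(s - 10) - (3/14)/(s + 4)


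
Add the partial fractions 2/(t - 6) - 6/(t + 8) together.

Common denominator (t - 6)(t + 8). Numerator: 2(t + 8) - 6(t - 6) = (2t + 16) - (6t - 36) = -4t + 52
Result: (-4t + 52)/[(t - 6)(t + 8)]


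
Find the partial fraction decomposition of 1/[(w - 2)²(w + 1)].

Cover-up at w=-1: C = 1/(-1 - 2)² = 1/9. Cover-up at w=2: B = 1/(2 + 1) = 1/3. Comparing w² coeff: A = -C = -1/9
Result: (-1/9)/(w - 2) + (1/3)/(w - 2)² + (1/9)/(w + 1)


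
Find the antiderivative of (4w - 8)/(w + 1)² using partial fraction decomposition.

Decompose: P = 4, Q = 4·(-1) - 8 = -12, so (4w - 8)/(w + 1)² = 4/(w + 1) - 12/(w + 1)². Integrate: ∫ P/(w + 1) dw = 4 ln|(w + 1)|; ∫ Q/(w + 1)² dw = 12/(w + 1). Sum: 4 ln|(w + 1)| + 12/(w + 1) + C


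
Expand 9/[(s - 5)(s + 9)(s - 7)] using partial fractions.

Using cover-up method: P = -9/28, Q = 9/224, R = 9/32
Result: (-9/28)/(s - 5) + (9/224)/(s + 9) + (9/32)/(s - 7)


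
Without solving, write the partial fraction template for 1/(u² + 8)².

Repeated quadratic factor: (Pu + Q)/(u² + 8) + (Ru + S)/(u² + 8)²


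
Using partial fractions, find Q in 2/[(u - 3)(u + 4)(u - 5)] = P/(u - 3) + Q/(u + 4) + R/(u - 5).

Cover-up at u = -4: Q = 2/[(-4 - 3)(-4 - 5)] = 2/[(-7)(-9)] = 2/63


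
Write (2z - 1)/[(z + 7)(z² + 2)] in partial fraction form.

At z=-7: P = (2·(-7) - 1)/((-7)² + 2) = -5/17. Q = -P = 5/17, R = 2 - (-7)·P = -1/17
Result: (-5/17)/(z + 7) + ((5/17)z - 1/17)/(z² + 2)


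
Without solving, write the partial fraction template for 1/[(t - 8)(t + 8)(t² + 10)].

Two linear + quadratic: P/(t - 8) + Q/(t + 8) + (Rt + S)/(t² + 10)


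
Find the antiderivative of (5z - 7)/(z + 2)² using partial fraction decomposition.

Decompose: A = 5, B = 5·(-2) - 7 = -17, so (5z - 7)/(z + 2)² = 5/(z + 2) - 17/(z + 2)². Integrate: ∫ A/(z + 2) dz = 5 ln|(z + 2)|; ∫ B/(z + 2)² dz = 17/(z + 2). Sum: 5 ln|(z + 2)| + 17/(z + 2) + C


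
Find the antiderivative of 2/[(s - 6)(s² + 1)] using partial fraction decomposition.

Cover-up at s=6: P = 2/(6²+1) = 2/37. Coeff matching: Q = -2/37, R = -12/37. Decomposition: (2/37)/(s - 6) - ((2/37)s + 12/37)/(s² + 1). Integrate: linear → ln, quadratic → (1/2)ln + arctan: (2/37) ln|(s - 6)| - (1/37) ln(s² + 1) - (12/37) arctan(s) + C


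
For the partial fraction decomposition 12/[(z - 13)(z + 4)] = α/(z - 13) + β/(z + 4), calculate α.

Cover-up at z = 13: α = 12/(13 + 4) = 12/17


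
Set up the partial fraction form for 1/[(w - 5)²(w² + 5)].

Repeated linear + quadratic: P/(w - 5) + Q/(w - 5)² + (Rw + S)/(w² + 5)


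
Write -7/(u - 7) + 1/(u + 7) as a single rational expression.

Common denominator (u - 7)(u + 7). Numerator: -7(u + 7) + 1(u - 7) = (-7u - 49) + (u - 7) = -6u - 56
Result: (-6u - 56)/[(u - 7)(u + 7)]


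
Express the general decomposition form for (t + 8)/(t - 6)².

Repeated linear factor: P/(t - 6) + Q/(t - 6)²


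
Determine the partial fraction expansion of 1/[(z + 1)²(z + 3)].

Cover-up at z=-3: C = 1/(-3 + 1)² = 1/4. Cover-up at z=-1: B = 1/(-1 + 3) = 1/2. Comparing z² coeff: A = -C = -1/4
Result: (-1/4)/(z + 1) + (1/2)/(z + 1)² + (1/4)/(z + 3)


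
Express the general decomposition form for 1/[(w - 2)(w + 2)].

Distinct linear factors: P/(w - 2) + Q/(w + 2)


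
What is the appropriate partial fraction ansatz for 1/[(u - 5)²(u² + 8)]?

Repeated linear + quadratic: P/(u - 5) + Q/(u - 5)² + (Ru + S)/(u² + 8)


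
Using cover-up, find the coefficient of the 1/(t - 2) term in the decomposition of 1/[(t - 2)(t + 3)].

Cover (t - 2), set t=2: 1/((t + 3) at t=2) = 1/(5) = 1/5


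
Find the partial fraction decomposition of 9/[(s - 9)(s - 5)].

9/(s - 9)(s - 5) = A/(s - 9) + B/(s - 5). A = 9/(9 - 5) = 9/4, B = 9/(5 - 9) = -9/4
Result: (9/4)/(s - 9) - (9/4)/(s - 5)


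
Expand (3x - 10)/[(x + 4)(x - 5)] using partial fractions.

At x=-4: α = (3·(-4) - 10)/(-4 - 5) = 22/9. At x=5: β = (3·5 - 10)/(5 + 4) = 5/9
Result: (22/9)/(x + 4) + (5/9)/(x - 5)


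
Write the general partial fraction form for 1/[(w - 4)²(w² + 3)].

Repeated linear + quadratic: α/(w - 4) + β/(w - 4)² + (γw + δ)/(w² + 3)


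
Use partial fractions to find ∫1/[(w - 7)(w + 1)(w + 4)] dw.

Cover-up: P = 1/88, Q = -1/24, R = 1/33. Decomposition: (1/88)/(w - 7) - (1/24)/(w + 1) + (1/33)/(w + 4). Integrate each term: (1/88) ln|(w - 7)| - (1/24) ln|(w + 1)| + (1/33) ln|(w + 4)| + C


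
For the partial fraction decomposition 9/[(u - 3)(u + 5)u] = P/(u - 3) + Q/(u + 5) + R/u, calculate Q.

Cover-up at u = -5: Q = 9/[(-5 - 3)(-5 - 0)] = 9/[(-8)(-5)] = 9/40


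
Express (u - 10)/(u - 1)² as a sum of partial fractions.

(u - 10) = P(u - 1) + Q. At u = 1: Q = 1·1 - 10 = -9. Coeff of u: P = 1
Result: 1/(u - 1) - 9/(u - 1)²


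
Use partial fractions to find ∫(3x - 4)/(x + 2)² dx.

Decompose: A = 3, B = 3·(-2) - 4 = -10, so (3x - 4)/(x + 2)² = 3/(x + 2) - 10/(x + 2)². Integrate: ∫ A/(x + 2) dx = 3 ln|(x + 2)|; ∫ B/(x + 2)² dx = 10/(x + 2). Sum: 3 ln|(x + 2)| + 10/(x + 2) + C


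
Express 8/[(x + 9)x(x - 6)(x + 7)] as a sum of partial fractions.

Using Heaviside cover-up: (-4/135)/(x + 9) - (4/189)/x + (4/585)/(x - 6) + (4/91)/(x + 7)


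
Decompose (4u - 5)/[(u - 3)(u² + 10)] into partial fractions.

At u=3: α = (4·3 - 5)/(3² + 10) = 7/19. β = -α = -7/19, γ = 4 - 3·α = 55/19
Result: (7/19)/(u - 3) - ((7/19)u - 55/19)/(u² + 10)


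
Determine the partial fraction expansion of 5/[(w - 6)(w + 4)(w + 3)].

Using cover-up method: A = 1/18, B = 1/2, C = -5/9
Result: (1/18)/(w - 6) + (1/2)/(w + 4) - (5/9)/(w + 3)


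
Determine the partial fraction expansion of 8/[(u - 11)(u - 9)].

8/(u - 11)(u - 9) = A/(u - 11) + B/(u - 9). A = 8/(11 - 9) = 4, B = 8/(9 - 11) = -4
Result: 4/(u - 11) - 4/(u - 9)


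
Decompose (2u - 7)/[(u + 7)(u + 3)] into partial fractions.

At u=-7: α = (2·(-7) - 7)/(-7 + 3) = 21/4. At u=-3: β = (2·(-3) - 7)/(-3 + 7) = -13/4
Result: (21/4)/(u + 7) - (13/4)/(u + 3)


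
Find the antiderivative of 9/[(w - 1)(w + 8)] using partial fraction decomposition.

Decompose: 9/[(w - 1)(w + 8)] = 1/(w - 1) - 1/(w + 8). Integrate each term: ln|(w - 1)| - ln|(w + 8)| + C


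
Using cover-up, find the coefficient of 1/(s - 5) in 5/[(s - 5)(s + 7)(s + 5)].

Cover (s - 5), set s=5: 5/[(5 + 7)(5 + 5)] = 1/24


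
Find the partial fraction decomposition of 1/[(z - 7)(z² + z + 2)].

Cover-up at z = 7: α = 1/(7² + 1·7 + 2) = 1/58. Then β = -α = -1/58, γ = -α·(1 + 7) = -4/29
Result: (1/58)/(z - 7) - ((1/58)z + 4/29)/(z² + z + 2)


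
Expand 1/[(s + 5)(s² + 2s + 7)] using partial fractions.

Cover-up at s = -5: A = 1/((-5)² + 2·(-5) + 7) = 1/22. Then B = -A = -1/22, C = -A·(2 - 5) = 3/22
Result: (1/22)/(s + 5) - ((1/22)s - 3/22)/(s² + 2s + 7)


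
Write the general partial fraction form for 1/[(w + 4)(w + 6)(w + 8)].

Three distinct linear factors: P/(w + 4) + Q/(w + 6) + R/(w + 8)


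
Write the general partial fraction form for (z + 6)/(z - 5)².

Repeated linear factor: α/(z - 5) + β/(z - 5)²


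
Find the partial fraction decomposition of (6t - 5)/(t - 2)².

(6t - 5) = A(t - 2) + B. At t = 2: B = 6·2 - 5 = 7. Coeff of t: A = 6
Result: 6/(t - 2) + 7/(t - 2)²


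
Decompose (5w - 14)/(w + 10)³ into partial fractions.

(5w - 14) = P(w + 10)² + Q(w + 10) + R. At w = -10: R = 5·(-10) - 14 = -64. Coefficients: P = 0, Q = 5
Result: 5/(w + 10)² - 64/(w + 10)³


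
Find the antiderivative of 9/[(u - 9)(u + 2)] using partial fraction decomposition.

Decompose: 9/[(u - 9)(u + 2)] = (9/11)/(u - 9) - (9/11)/(u + 2). Integrate each term: (9/11) ln|(u - 9)| - (9/11) ln|(u + 2)| + C


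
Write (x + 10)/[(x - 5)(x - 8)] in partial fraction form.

At x=5: A = (1·5 + 10)/(5 - 8) = -5. At x=8: B = (1·8 + 10)/(8 - 5) = 6
Result: -5/(x - 5) + 6/(x - 8)


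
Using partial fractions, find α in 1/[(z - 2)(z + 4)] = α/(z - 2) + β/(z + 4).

Cover-up at z = 2: α = 1/(2 + 4) = 1/6


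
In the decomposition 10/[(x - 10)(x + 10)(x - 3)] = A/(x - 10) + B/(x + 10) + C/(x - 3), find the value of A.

Cover-up at x = 10: A = 10/[(10 + 10)(10 - 3)] = 10/[(20)(7)] = 10/140 = 1/14


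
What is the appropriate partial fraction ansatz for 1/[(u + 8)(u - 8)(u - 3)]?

Three distinct linear factors: P/(u + 8) + Q/(u - 8) + R/(u - 3)


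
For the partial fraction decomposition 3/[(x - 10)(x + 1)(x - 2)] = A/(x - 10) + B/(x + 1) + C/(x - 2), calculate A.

Cover-up at x = 10: A = 3/[(10 + 1)(10 - 2)] = 3/[(11)(8)] = 3/88


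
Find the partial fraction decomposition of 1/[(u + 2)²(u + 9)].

Cover-up at u=-9: R = 1/(-9 + 2)² = 1/49. Cover-up at u=-2: Q = 1/(-2 + 9) = 1/7. Comparing u² coeff: P = -R = -1/49
Result: (-1/49)/(u + 2) + (1/7)/(u + 2)² + (1/49)/(u + 9)


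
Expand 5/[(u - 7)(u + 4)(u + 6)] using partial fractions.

Using cover-up method: α = 5/143, β = -5/22, γ = 5/26
Result: (5/143)/(u - 7) - (5/22)/(u + 4) + (5/26)/(u + 6)


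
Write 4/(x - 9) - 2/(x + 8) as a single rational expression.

Common denominator (x - 9)(x + 8). Numerator: 4(x + 8) - 2(x - 9) = (4x + 32) - (2x - 18) = 2x + 50
Result: (2x + 50)/[(x - 9)(x + 8)]


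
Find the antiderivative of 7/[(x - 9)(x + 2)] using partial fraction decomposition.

Decompose: 7/[(x - 9)(x + 2)] = (7/11)/(x - 9) - (7/11)/(x + 2). Integrate each term: (7/11) ln|(x - 9)| - (7/11) ln|(x + 2)| + C


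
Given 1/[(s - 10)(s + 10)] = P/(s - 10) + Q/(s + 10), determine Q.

Cover-up at s = -10: Q = 1/(-10 - 10) = -1/20


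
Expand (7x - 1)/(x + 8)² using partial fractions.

(7x - 1) = P(x + 8) + Q. At x = -8: Q = 7·(-8) - 1 = -57. Coeff of x: P = 7
Result: 7/(x + 8) - 57/(x + 8)²


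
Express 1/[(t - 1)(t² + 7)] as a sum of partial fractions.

Cover-up at t = 1: P = 1/(1² + 7) = 1/8. Then Q = -P = -1/8, R = -P·(0 + 1) = -1/8
Result: (1/8)/(t - 1) - ((1/8)t + 1/8)/(t² + 7)


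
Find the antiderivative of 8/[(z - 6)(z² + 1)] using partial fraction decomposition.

Cover-up at z=6: α = 8/(6²+1) = 8/37. Coeff matching: β = -8/37, γ = -48/37. Decomposition: (8/37)/(z - 6) - ((8/37)z + 48/37)/(z² + 1). Integrate: linear → ln, quadratic → (1/2)ln + arctan: (8/37) ln|(z - 6)| - (4/37) ln(z² + 1) - (48/37) arctan(z) + C


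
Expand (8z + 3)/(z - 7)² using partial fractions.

(8z + 3) = A(z - 7) + B. At z = 7: B = 8·7 + 3 = 59. Coeff of z: A = 8
Result: 8/(z - 7) + 59/(z - 7)²


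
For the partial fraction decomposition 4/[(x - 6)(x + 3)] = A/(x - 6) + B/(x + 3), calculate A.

Cover-up at x = 6: A = 4/(6 + 3) = 4/9


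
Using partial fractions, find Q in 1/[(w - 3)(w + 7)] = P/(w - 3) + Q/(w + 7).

Cover-up at w = -7: Q = 1/(-7 - 3) = -1/10


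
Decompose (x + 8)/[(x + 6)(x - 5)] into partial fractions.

At x=-6: α = (1·(-6) + 8)/(-6 - 5) = -2/11. At x=5: β = (1·5 + 8)/(5 + 6) = 13/11
Result: (-2/11)/(x + 6) + (13/11)/(x - 5)


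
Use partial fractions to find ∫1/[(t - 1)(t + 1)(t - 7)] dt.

Cover-up: P = -1/12, Q = 1/16, R = 1/48. Decomposition: (-1/12)/(t - 1) + (1/16)/(t + 1) + (1/48)/(t - 7). Integrate each term: (-1/12) ln|(t - 1)| + (1/16) ln|(t + 1)| + (1/48) ln|(t - 7)| + C


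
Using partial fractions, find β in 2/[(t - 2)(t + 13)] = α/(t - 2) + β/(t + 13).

Cover-up at t = -13: β = 2/(-13 - 2) = -2/15


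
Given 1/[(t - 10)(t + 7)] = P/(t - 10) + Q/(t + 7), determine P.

Cover-up at t = 10: P = 1/(10 + 7) = 1/17


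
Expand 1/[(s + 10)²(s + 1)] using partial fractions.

Cover-up at s=-1: C = 1/(-1 + 10)² = 1/81. Cover-up at s=-10: B = 1/(-10 + 1) = -1/9. Comparing s² coeff: A = -C = -1/81
Result: (-1/81)/(s + 10) - (1/9)/(s + 10)² + (1/81)/(s + 1)


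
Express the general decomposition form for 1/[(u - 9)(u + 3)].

Distinct linear factors: A/(u - 9) + B/(u + 3)


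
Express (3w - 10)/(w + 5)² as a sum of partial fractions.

(3w - 10) = P(w + 5) + Q. At w = -5: Q = 3·(-5) - 10 = -25. Coeff of w: P = 3
Result: 3/(w + 5) - 25/(w + 5)²


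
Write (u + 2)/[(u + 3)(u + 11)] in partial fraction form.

At u=-3: α = (1·(-3) + 2)/(-3 + 11) = -1/8. At u=-11: β = (1·(-11) + 2)/(-11 + 3) = 9/8
Result: (-1/8)/(u + 3) + (9/8)/(u + 11)


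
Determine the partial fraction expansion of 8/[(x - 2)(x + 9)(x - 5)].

Using cover-up method: α = -8/33, β = 4/77, γ = 4/21
Result: (-8/33)/(x - 2) + (4/77)/(x + 9) + (4/21)/(x - 5)


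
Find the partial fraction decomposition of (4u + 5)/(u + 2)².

(4u + 5) = α(u + 2) + β. At u = -2: β = 4·(-2) + 5 = -3. Coeff of u: α = 4
Result: 4/(u + 2) - 3/(u + 2)²


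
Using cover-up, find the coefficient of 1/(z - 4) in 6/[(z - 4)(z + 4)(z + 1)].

Cover (z - 4), set z=4: 6/[(4 + 4)(4 + 1)] = 3/20


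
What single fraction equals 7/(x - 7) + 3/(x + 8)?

Common denominator (x - 7)(x + 8). Numerator: 7(x + 8) + 3(x - 7) = (7x + 56) + (3x - 21) = 10x + 35
Result: (10x + 35)/[(x - 7)(x + 8)]


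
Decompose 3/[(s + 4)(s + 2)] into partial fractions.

3/(s + 4)(s + 2) = α/(s + 4) + β/(s + 2). α = 3/(-4 + 2) = -3/2, β = 3/(-2 + 4) = 3/2
Result: (-3/2)/(s + 4) + (3/2)/(s + 2)


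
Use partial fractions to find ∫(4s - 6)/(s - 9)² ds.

Decompose: P = 4, Q = 4·9 - 6 = 30, so (4s - 6)/(s - 9)² = 4/(s - 9) + 30/(s - 9)². Integrate: ∫ P/(s - 9) ds = 4 ln|(s - 9)|; ∫ Q/(s - 9)² ds = -30/(s - 9). Sum: 4 ln|(s - 9)| - 30/(s - 9) + C


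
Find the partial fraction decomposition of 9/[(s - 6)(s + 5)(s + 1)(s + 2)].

Using Heaviside cover-up: (9/616)/(s - 6) - (3/44)/(s + 5) - (9/28)/(s + 1) + (3/8)/(s + 2)


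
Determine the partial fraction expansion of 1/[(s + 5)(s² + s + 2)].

Cover-up at s = -5: α = 1/((-5)² + 1·(-5) + 2) = 1/22. Then β = -α = -1/22, γ = -α·(1 - 5) = 2/11
Result: (1/22)/(s + 5) - ((1/22)s - 2/11)/(s² + s + 2)


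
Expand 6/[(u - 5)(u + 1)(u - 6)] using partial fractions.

Using cover-up method: α = -1, β = 1/7, γ = 6/7
Result: -1/(u - 5) + (1/7)/(u + 1) + (6/7)/(u - 6)


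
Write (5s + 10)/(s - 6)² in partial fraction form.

(5s + 10) = P(s - 6) + Q. At s = 6: Q = 5·6 + 10 = 40. Coeff of s: P = 5
Result: 5/(s - 6) + 40/(s - 6)²


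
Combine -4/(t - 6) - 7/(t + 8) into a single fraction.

Common denominator (t - 6)(t + 8). Numerator: -4(t + 8) - 7(t - 6) = (-4t - 32) - (7t - 42) = -11t + 10
Result: (-11t + 10)/[(t - 6)(t + 8)]


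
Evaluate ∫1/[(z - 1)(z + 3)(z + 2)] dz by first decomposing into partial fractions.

Cover-up: A = 1/12, B = 1/4, C = -1/3. Decomposition: (1/12)/(z - 1) + (1/4)/(z + 3) - (1/3)/(z + 2). Integrate each term: (1/12) ln|(z - 1)| + (1/4) ln|(z + 3)| - (1/3) ln|(z + 2)| + C


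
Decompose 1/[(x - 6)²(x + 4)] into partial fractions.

Cover-up at x=-4: γ = 1/(-4 - 6)² = 1/100. Cover-up at x=6: β = 1/(6 + 4) = 1/10. Comparing x² coeff: α = -γ = -1/100
Result: (-1/100)/(x - 6) + (1/10)/(x - 6)² + (1/100)/(x + 4)


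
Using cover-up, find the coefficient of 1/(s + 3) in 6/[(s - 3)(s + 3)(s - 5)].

Cover (s + 3), set s=-3: 6/[(-3 - 3)(-3 - 5)] = 1/8


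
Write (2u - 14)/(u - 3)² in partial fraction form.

(2u - 14) = P(u - 3) + Q. At u = 3: Q = 2·3 - 14 = -8. Coeff of u: P = 2
Result: 2/(u - 3) - 8/(u - 3)²


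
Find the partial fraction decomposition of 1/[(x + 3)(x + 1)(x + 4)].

Using cover-up method: P = -1/2, Q = 1/6, R = 1/3
Result: (-1/2)/(x + 3) + (1/6)/(x + 1) + (1/3)/(x + 4)


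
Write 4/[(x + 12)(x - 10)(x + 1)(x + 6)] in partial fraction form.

Using Heaviside cover-up: (-1/363)/(x + 12) + (1/968)/(x - 10) - (4/605)/(x + 1) + (1/120)/(x + 6)


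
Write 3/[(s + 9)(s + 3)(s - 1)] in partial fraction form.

Using cover-up method: P = 1/20, Q = -1/8, R = 3/40
Result: (1/20)/(s + 9) - (1/8)/(s + 3) + (3/40)/(s - 1)


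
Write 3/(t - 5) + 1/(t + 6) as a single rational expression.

Common denominator (t - 5)(t + 6). Numerator: 3(t + 6) + 1(t - 5) = (3t + 18) + (t - 5) = 4t + 13
Result: (4t + 13)/[(t - 5)(t + 6)]


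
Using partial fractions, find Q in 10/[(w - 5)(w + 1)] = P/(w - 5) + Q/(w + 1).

Cover-up at w = -1: Q = 10/(-1 - 5) = -10/6 = -5/3


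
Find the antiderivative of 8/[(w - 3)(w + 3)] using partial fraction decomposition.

Decompose: 8/[(w - 3)(w + 3)] = (4/3)/(w - 3) - (4/3)/(w + 3). Integrate each term: (4/3) ln|(w - 3)| - (4/3) ln|(w + 3)| + C


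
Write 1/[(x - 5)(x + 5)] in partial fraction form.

1/(x - 5)(x + 5) = α/(x - 5) + β/(x + 5). α = 1/(5 + 5) = 1/10, β = 1/(-5 - 5) = -1/10
Result: (1/10)/(x - 5) - (1/10)/(x + 5)


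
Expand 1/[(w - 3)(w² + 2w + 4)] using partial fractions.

Cover-up at w = 3: α = 1/(3² + 2·3 + 4) = 1/19. Then β = -α = -1/19, γ = -α·(2 + 3) = -5/19
Result: (1/19)/(w - 3) - ((1/19)w + 5/19)/(w² + 2w + 4)


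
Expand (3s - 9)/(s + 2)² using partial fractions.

(3s - 9) = A(s + 2) + B. At s = -2: B = 3·(-2) - 9 = -15. Coeff of s: A = 3
Result: 3/(s + 2) - 15/(s + 2)²


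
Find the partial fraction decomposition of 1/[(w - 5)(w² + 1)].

Cover-up at w = 5: P = 1/(5² + 1) = 1/26. Then Q = -P = -1/26, R = -P·(0 + 5) = -5/26
Result: (1/26)/(w - 5) - ((1/26)w + 5/26)/(w² + 1)


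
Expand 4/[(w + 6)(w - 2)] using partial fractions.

4/(w + 6)(w - 2) = P/(w + 6) + Q/(w - 2). P = 4/(-6 - 2) = -1/2, Q = 4/(2 + 6) = 1/2
Result: (-1/2)/(w + 6) + (1/2)/(w - 2)


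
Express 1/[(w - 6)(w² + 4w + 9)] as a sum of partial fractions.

Cover-up at w = 6: P = 1/(6² + 4·6 + 9) = 1/69. Then Q = -P = -1/69, R = -P·(4 + 6) = -10/69
Result: (1/69)/(w - 6) - ((1/69)w + 10/69)/(w² + 4w + 9)


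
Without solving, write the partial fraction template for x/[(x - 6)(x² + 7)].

Linear + irreducible quadratic: α/(x - 6) + (βx + γ)/(x² + 7)
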